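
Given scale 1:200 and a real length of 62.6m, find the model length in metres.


Model size = real / scale
= 62.6 / 200
= 0.3130 m

0.3130 m


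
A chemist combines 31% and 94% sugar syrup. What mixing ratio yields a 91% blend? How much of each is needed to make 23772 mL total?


Let x parts of 31% mix with y parts of 94%.
31x + 94y = 91(x + y)
31x + 94y = 91x + 91y
x(31 - 91) = y(91 - 94)
x/y = (94 - 91)/(91 - 31) = 3/60
Simplify: 1:20
Total parts = 21; one part = 23772/21 = 1132.00 mL
31% solution: 1×1132.00 = 1132.00 mL
94% solution: 20×1132.00 = 22640.00 mL
= ratio 1:20; 1132.00 mL and 22640.00 mL

ratio 1:20; 1132.00 mL and 22640.00 mL


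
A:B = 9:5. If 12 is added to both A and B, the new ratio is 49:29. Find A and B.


Let A = 9k, B = 5k.
(9k + 12) / (5k + 12) = 49/29
Cross-multiply: 29(9k + 12) = 49(5k + 12)
261k + 348 = 245k + 588
261k - 245k = 588 - 348
16k = 240
k = 240/16 = 15
A = 9×15 = 135, B = 5×15 = 75
= A = 135, B = 75

A = 135, B = 75


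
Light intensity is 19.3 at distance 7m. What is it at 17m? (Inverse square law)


I₁d₁² = I₂d₂²
I₂ = I₁ × (d₁/d₂)²
= 19.3 × (7/17)²
= 19.3 × 49/289
= 945.7/289
≈ 3.2723

3.2723


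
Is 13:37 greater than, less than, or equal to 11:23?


13/37 = 0.3514
11/23 = 0.4783
0.3514 < 0.4783, so 13:37 is less
= less than

less than


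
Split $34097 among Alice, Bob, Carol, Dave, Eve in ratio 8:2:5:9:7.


Total parts = 8 + 2 + 5 + 9 + 7 = 31
Alice: 34097 × 8/31 = 8799.23
Bob: 34097 × 2/31 = 2199.81
Carol: 34097 × 5/31 = 5499.52
Dave: 34097 × 9/31 = 9899.13
Eve: 34097 × 7/31 = 7699.32
= Alice: $8799.23, Bob: $2199.81, Carol: $5499.52, Dave: $9899.13, Eve: $7699.32

Alice: $8799.23, Bob: $2199.81, Carol: $5499.52, Dave: $9899.13, Eve: $7699.32


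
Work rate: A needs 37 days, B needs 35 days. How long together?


Rate of A = 1/37 per day
Rate of B = 1/35 per day
Combined rate = 1/37 + 1/35 = 72/1295 ≈ 0.0556 per day
Days = 1 / combined rate = 1295/72
≈ 17.99 days

17.99 days


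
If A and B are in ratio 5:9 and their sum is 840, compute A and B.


Let A = 5k, B = 9k.
5k + 9k = 840
14k = 840 → k = 840/14 = 60
A = 5×60 = 300, B = 9×60 = 540
= A = 300, B = 540

A = 300, B = 540


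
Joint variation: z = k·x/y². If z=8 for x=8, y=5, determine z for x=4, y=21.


z = k·x/y²
Solve for k using the known point: k = z·y²/x = 8×25/8 = 200/8 = 25.0000
Now evaluate at x=4, y=21:
z = k × 4 / 441 = (200 × 4) / (8 × 441) = 800/3528
≈ 0.2268

0.2268


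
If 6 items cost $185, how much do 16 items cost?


Direct proportion: y/x = constant
k = 185/6 ≈ 30.8333
y₂ = k × 16 = 185 × 16 / 6 = 2960/6
≈ 493.33

493.33


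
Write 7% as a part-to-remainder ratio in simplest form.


7% means 7 parts out of 100; remainder = 93
Part : remainder = 7:93
GCD = 1
= 7:93

7:93


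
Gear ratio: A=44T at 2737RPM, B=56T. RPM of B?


Gear ratio = 44:56 = 11:14
RPM_B = RPM_A × (teeth_A / teeth_B)
= 2737 × (44/56)
= 2150.5 RPM

2150.5 RPM


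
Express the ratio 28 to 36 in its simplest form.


GCD(28, 36) = 4
28/4 : 36/4
= 7:9

7:9


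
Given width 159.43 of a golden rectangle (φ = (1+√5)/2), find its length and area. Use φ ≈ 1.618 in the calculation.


φ = (1 + √5) / 2 ≈ 1.618
Length = width × φ = 159.43 × 1.618 = 257.95774
≈ 257.96
Area = width × length = 159.43 × 257.95774 = 41126.2024882 ≈ 41126.20
= Length: 257.96, Area: 41126.20

Length: 257.96, Area: 41126.20


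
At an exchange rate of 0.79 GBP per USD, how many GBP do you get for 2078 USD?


Amount × rate = 2078 × 0.79
= 1641.62 GBP

1641.62 GBP


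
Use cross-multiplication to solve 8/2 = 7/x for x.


Cross multiply: 8 × x = 2 × 7
8x = 14
x = 14 / 8
= 1.75

1.75


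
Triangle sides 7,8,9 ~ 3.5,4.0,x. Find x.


Scale factor = 3.5/7 = 0.5
Missing side = 9 × 0.5
= 4.5

4.5


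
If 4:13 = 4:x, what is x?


Cross multiply: 4 × x = 13 × 4
4x = 52
x = 52 / 4
= 13.00

13.00


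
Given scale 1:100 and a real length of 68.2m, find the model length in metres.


Model size = real / scale
= 68.2 / 100
= 0.6820 m

0.6820 m


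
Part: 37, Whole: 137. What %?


Percentage = (part / whole) × 100
= (37 / 137) × 100
≈ 27.01%

27.01%


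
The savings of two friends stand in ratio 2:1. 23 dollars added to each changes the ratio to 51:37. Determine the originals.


Let A = 2k, B = 1k.
(2k + 23) / (1k + 23) = 51/37
Cross-multiply: 37(2k + 23) = 51(1k + 23)
74k + 851 = 51k + 1173
74k - 51k = 1173 - 851
23k = 322
k = 322/23 = 14
A = 2×14 = 28, B = 1×14 = 14
= A = 28, B = 14

A = 28, B = 14


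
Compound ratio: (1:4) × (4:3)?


Compound ratio = (1×4) : (4×3)
= 4:12
GCD = 4
= 1:3

1:3


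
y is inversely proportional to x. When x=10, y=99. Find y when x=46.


Inverse proportion: x × y = constant
k = 10 × 99 = 990
y₂ = k / 46 = 990 / 46
= 21.52

21.52


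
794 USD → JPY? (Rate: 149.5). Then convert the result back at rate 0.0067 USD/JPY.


Amount × rate = 794 × 149.5 = 118703.00 JPY
Round-trip: 118703.00 × 0.0067 = 795.31 USD
= 118703.00 JPY, then 795.31 USD

118703.00 JPY, then 795.31 USD


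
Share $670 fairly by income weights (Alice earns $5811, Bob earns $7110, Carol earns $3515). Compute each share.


Total income = 5811 + 7110 + 3515 = $16436
Alice: $670 × 5811/16436 = $236.88
Bob: $670 × 7110/16436 = $289.83
Carol: $670 × 3515/16436 = $143.29
= Alice: $236.88, Bob: $289.83, Carol: $143.29

Alice: $236.88, Bob: $289.83, Carol: $143.29


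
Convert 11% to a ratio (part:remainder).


11% means 11 parts out of 100; remainder = 89
Part : remainder = 11:89
GCD = 1
= 11:89

11:89


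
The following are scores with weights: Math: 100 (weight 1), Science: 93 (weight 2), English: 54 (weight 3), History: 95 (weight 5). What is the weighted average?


Numerator = 100×1 + 93×2 + 54×3 + 95×5
= 100 + 186 + 162 + 475
= 923
Total weight = 11
Weighted avg = 923/11
= 83.91

83.91


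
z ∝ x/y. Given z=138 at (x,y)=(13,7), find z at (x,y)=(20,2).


z = k·x/y
Solve for k using the known point: k = z·y/x = 138×7/13 = 966/13 ≈ 74.3077
Now evaluate at x=20, y=2:
z = k × 20 / 2 = (966 × 20) / (13 × 2) = 19320/26
≈ 743.0769

743.0769


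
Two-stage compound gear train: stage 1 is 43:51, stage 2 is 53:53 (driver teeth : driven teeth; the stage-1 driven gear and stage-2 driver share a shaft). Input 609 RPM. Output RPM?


Stage 1: RPM_B = RPM_A × t_A/t_B = 609 × 43/51 = 26187/51 ≈ 513.47
B and C share a shaft → RPM_C = RPM_B
Stage 2: RPM_D = RPM_C × t_C/t_D = RPM_A × (t_A×t_C)/(t_B×t_D)
Overall ratio = (43×53)/(51×53) = 2279/2703
RPM_D = 609 × 2279/2703 = 1387911/2703
≈ 513.47 RPM

513.47 RPM


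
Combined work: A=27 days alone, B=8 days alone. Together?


Rate of A = 1/27 per day
Rate of B = 1/8 per day
Combined rate = 1/27 + 1/8 = 35/216 ≈ 0.1620 per day
Days = 1 / combined rate = 216/35
≈ 6.17 days

6.17 days


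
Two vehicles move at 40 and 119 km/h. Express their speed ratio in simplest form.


Ratio = 40:119
GCD = 1
Simplified = 40:119
Time ratio (same distance) = 119:40
Speed ratio = 40:119

40:119


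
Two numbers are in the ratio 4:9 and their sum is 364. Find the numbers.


Let A = 4k, B = 9k.
4k + 9k = 364
13k = 364 → k = 364/13 = 28
A = 4×28 = 112, B = 9×28 = 252
= A = 112, B = 252

A = 112, B = 252


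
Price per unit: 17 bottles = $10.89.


Unit rate = total / quantity
= 10.89 / 17
= $0.64 per unit

$0.64 per unit


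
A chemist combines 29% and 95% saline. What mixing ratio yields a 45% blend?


Let x parts of 29% mix with y parts of 95%.
29x + 95y = 45(x + y)
29x + 95y = 45x + 45y
x(29 - 45) = y(45 - 95)
x/y = (95 - 45)/(45 - 29) = 50/16
Simplify: 25:8
= 25:8

25:8


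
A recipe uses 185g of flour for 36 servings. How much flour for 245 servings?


Direct proportion: y/x = constant
k = 185/36 ≈ 5.1389
y₂ = k × 245 = 185 × 245 / 36 = 45325/36
≈ 1259.03

1259.03


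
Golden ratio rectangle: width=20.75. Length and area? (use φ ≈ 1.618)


φ = (1 + √5) / 2 ≈ 1.618
Length = width × φ = 20.75 × 1.618 = 33.5735
≈ 33.57
Area = width × length = 20.75 × 33.5735 = 696.650125 ≈ 696.65
= Length: 33.57, Area: 696.65

Length: 33.57, Area: 696.65


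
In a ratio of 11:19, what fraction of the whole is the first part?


Total parts = 11 + 19 = 30
First part: 11/30 = 11/30
= 11/30

11/30


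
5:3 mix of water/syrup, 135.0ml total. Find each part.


Total parts = 5 + 3 = 8
water: 135.0 × 5/8 = 84.4ml
syrup: 135.0 × 3/8 = 50.6ml
= 84.4ml and 50.6ml

84.4ml and 50.6ml


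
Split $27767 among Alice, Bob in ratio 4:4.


Total parts = 4 + 4 = 8
Alice: 27767 × 4/8 = 13883.50
Bob: 27767 × 4/8 = 13883.50
= Alice: $13883.50, Bob: $13883.50

Alice: $13883.50, Bob: $13883.50


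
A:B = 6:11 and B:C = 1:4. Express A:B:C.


Match B: multiply A:B by 1 → 6:11
Multiply B:C by 11 → 11:44
Combined: 6:11:44
GCD = 1
= 6:11:44

6:11:44


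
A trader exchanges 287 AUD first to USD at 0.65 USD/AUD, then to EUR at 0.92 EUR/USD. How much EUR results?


Step 1: 287 AUD × 0.65 = 186.55 USD
Step 2: 186.55 USD × 0.92 = 171.63 EUR
Implied rate AUD→EUR = 0.65 × 0.92 = 0.5980
= 171.63 EUR

171.63 EUR


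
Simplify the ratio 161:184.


GCD(161, 184) = 23
161/23 : 184/23
= 7:8

7:8


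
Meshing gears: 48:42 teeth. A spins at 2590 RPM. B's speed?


Gear ratio = 48:42 = 8:7
RPM_B = RPM_A × (teeth_A / teeth_B)
= 2590 × (48/42)
= 2960.0 RPM

2960.0 RPM


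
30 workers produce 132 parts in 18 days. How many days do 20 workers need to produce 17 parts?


Days ∝ work / workers, so d₂ = d₁ × (m₁/m₂) × (w₂/w₁)
Workers factor (inverse): 30/20 = 1.5000
Work factor (direct): 17/132 ≈ 0.1288
d₂ = 18 × 30/20 × 17/132 = (18 × 30 × 17) / (20 × 132) = 9180/2640
≈ 3.48 days

3.48 days


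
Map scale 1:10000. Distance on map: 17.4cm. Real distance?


Real distance = map distance × scale
= 17.4cm × 10000
= 174000 cm = 1740.0 m
= 1.740 km

1.740 km


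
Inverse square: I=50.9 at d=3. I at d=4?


I₁d₁² = I₂d₂²
I₂ = I₁ × (d₁/d₂)²
= 50.9 × (3/4)²
= 50.9 × 9/16
= 458.1/16
≈ 28.6313

28.6313


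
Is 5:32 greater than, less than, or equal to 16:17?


5/32 = 0.1562
16/17 = 0.9412
0.1562 < 0.9412, so 5:32 is less
= less than

less than


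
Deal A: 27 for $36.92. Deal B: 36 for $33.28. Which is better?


Deal A: $36.92/27 = $1.3674/unit
Deal B: $33.28/36 = $0.9244/unit
B is cheaper per unit
= Deal B

Deal B


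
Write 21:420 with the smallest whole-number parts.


GCD(21, 420) = 21
21/21 : 420/21
= 1:20

1:20


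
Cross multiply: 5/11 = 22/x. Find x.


Cross multiply: 5 × x = 11 × 22
5x = 242
x = 242 / 5
= 48.40

48.40


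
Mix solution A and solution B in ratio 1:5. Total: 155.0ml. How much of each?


Total parts = 1 + 5 = 6
solution A: 155.0 × 1/6 = 25.8ml
solution B: 155.0 × 5/6 = 129.2ml
= 25.8ml and 129.2ml

25.8ml and 129.2ml


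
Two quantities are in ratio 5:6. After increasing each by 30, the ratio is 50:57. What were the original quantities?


Let A = 5k, B = 6k.
(5k + 30) / (6k + 30) = 50/57
Cross-multiply: 57(5k + 30) = 50(6k + 30)
285k + 1710 = 300k + 1500
285k - 300k = 1500 - 1710
-15k = -210
k = -210/-15 = 14
A = 5×14 = 70, B = 6×14 = 84
= A = 70, B = 84

A = 70, B = 84


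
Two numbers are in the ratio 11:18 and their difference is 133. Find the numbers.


Let A = 11k, B = 18k.
18k - 11k = 133
7k = 133 → k = 133/7 = 19
A = 11×19 = 209, B = 18×19 = 342
= A = 209, B = 342

A = 209, B = 342


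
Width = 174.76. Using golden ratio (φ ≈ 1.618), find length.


φ = (1 + √5) / 2 ≈ 1.618
Length = width × φ = 174.76 × 1.618 = 282.76168
≈ 282.76

282.76


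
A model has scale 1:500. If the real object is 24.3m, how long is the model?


Model size = real / scale
= 24.3 / 500
= 0.0486 m

0.0486 m


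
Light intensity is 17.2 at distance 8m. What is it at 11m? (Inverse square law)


I₁d₁² = I₂d₂²
I₂ = I₁ × (d₁/d₂)²
= 17.2 × (8/11)²
= 17.2 × 64/121
= 1100.8/121
≈ 9.0975

9.0975


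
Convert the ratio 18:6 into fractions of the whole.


Total parts = 18 + 6 = 24
First part: 18/24 = 3/4
Second part: 6/24 = 1/4
= 3/4 and 1/4

3/4 and 1/4


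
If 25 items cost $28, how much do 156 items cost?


Direct proportion: y/x = constant
k = 28/25 = 1.1200
y₂ = k × 156 = 28 × 156 / 25 = 4368/25
= 174.72

174.72


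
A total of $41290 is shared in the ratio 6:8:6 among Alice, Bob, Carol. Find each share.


Total parts = 6 + 8 + 6 = 20
Alice: 41290 × 6/20 = 12387.00
Bob: 41290 × 8/20 = 16516.00
Carol: 41290 × 6/20 = 12387.00
= Alice: $12387.00, Bob: $16516.00, Carol: $12387.00

Alice: $12387.00, Bob: $16516.00, Carol: $12387.00


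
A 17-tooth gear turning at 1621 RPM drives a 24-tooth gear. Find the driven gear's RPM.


Gear ratio = 17:24 = 17:24
RPM_B = RPM_A × (teeth_A / teeth_B)
= 1621 × (17/24)
= 1148.2 RPM

1148.2 RPM


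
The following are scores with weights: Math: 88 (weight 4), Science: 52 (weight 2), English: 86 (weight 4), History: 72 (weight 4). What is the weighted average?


Numerator = 88×4 + 52×2 + 86×4 + 72×4
= 352 + 104 + 344 + 288
= 1088
Total weight = 14
Weighted avg = 1088/14
= 77.71

77.71


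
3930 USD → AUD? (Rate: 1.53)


Amount × rate = 3930 × 1.53
= 6012.90 AUD

6012.90 AUD


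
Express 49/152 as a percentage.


Percentage = (part / whole) × 100
= (49 / 152) × 100
≈ 32.24%

32.24%


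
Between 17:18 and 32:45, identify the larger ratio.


17/18 = 0.9444
32/45 = 0.7111
0.9444 > 0.7111, so 17:18 is greater
= 17:18

17:18


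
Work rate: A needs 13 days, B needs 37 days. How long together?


Rate of A = 1/13 per day
Rate of B = 1/37 per day
Combined rate = 1/13 + 1/37 = 50/481 ≈ 0.1040 per day
Days = 1 / combined rate = 481/50
= 9.62 days

9.62 days


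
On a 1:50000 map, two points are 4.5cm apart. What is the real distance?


Real distance = map distance × scale
= 4.5cm × 50000
= 225000 cm = 2250.0 m
= 2.250 km

2.250 km


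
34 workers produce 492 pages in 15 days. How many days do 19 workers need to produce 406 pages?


Days ∝ work / workers, so d₂ = d₁ × (m₁/m₂) × (w₂/w₁)
Workers factor (inverse): 34/19 ≈ 1.7895
Work factor (direct): 406/492 ≈ 0.8252
d₂ = 15 × 34/19 × 406/492 = (15 × 34 × 406) / (19 × 492) = 207060/9348
≈ 22.15 days

22.15 days


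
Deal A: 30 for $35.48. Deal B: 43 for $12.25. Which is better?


Deal A: $35.48/30 = $1.1827/unit
Deal B: $12.25/43 = $0.2849/unit
B is cheaper per unit
= Deal B

Deal B


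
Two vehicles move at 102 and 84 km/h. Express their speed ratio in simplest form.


Ratio = 102:84
GCD = 6
Simplified = 17:14
Time ratio (same distance) = 14:17
Speed ratio = 17:14

17:14


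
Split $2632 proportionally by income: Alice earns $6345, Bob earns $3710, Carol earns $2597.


Total income = 6345 + 3710 + 2597 = $12652
Alice: $2632 × 6345/12652 = $1319.95
Bob: $2632 × 3710/12652 = $771.79
Carol: $2632 × 2597/12652 = $540.25
= Alice: $1319.95, Bob: $771.79, Carol: $540.25

Alice: $1319.95, Bob: $771.79, Carol: $540.25


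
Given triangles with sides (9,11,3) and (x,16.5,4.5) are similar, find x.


Scale factor = 16.5/11 = 1.5
Missing side = 9 × 1.5
= 13.5

13.5


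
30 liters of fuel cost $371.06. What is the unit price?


Unit rate = total / quantity
= 371.06 / 30
= $12.37 per unit

$12.37 per unit


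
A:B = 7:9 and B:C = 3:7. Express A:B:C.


Match B: multiply A:B by 3 → 21:27
Multiply B:C by 9 → 27:63
Combined: 21:27:63
GCD = 3
= 7:9:21

7:9:21


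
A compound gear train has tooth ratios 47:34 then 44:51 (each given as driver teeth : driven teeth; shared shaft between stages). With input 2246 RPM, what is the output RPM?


Stage 1: RPM_B = RPM_A × t_A/t_B = 2246 × 47/34 = 105562/34 ≈ 3104.76
B and C share a shaft → RPM_C = RPM_B
Stage 2: RPM_D = RPM_C × t_C/t_D = RPM_A × (t_A×t_C)/(t_B×t_D)
Overall ratio = (47×44)/(34×51) = 2068/1734
RPM_D = 2246 × 2068/1734 = 4644728/1734
≈ 2678.62 RPM

2678.62 RPM


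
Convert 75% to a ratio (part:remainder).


75% means 75 parts out of 100; remainder = 25
Part : remainder = 75:25
GCD = 25
= 3:1

3:1


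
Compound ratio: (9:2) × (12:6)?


Compound ratio = (9×12) : (2×6)
= 108:12
GCD = 12
= 9:1

9:1


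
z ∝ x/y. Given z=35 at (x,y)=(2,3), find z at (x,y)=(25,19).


z = k·x/y
Solve for k using the known point: k = z·y/x = 35×3/2 = 105/2 = 52.5000
Now evaluate at x=25, y=19:
z = k × 25 / 19 = (105 × 25) / (2 × 19) = 2625/38
≈ 69.0789

69.0789


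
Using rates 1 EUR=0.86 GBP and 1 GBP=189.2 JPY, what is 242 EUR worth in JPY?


Step 1: 242 EUR × 0.86 = 208.12 GBP
Step 2: 208.12 GBP × 189.2 = 39376.30 JPY
Implied rate EUR→JPY = 0.86 × 189.2 = 162.7120
= 39376.30 JPY

39376.30 JPY


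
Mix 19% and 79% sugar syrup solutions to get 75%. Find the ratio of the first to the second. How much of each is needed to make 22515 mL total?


Let x parts of 19% mix with y parts of 79%.
19x + 79y = 75(x + y)
19x + 79y = 75x + 75y
x(19 - 75) = y(75 - 79)
x/y = (79 - 75)/(75 - 19) = 4/56
Simplify: 1:14
Total parts = 15; one part = 22515/15 = 1501.00 mL
19% solution: 1×1501.00 = 1501.00 mL
79% solution: 14×1501.00 = 21014.00 mL
= ratio 1:14; 1501.00 mL and 21014.00 mL

ratio 1:14; 1501.00 mL and 21014.00 mL


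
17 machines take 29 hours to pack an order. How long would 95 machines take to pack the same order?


Inverse proportion: x × y = constant
k = 17 × 29 = 493
y₂ = k / 95 = 493 / 95
= 5.19

5.19


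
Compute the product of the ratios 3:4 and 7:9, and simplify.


Compound ratio = (3×7) : (4×9)
= 21:36
GCD = 3
= 7:12

7:12


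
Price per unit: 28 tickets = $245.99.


Unit rate = total / quantity
= 245.99 / 28
= $8.79 per unit

$8.79 per unit


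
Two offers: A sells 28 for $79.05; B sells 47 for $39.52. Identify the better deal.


Deal A: $79.05/28 = $2.8232/unit
Deal B: $39.52/47 = $0.8409/unit
B is cheaper per unit
= Deal B

Deal B


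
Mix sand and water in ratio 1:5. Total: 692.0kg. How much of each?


Total parts = 1 + 5 = 6
sand: 692.0 × 1/6 = 115.3kg
water: 692.0 × 5/6 = 576.7kg
= 115.3kg and 576.7kg

115.3kg and 576.7kg


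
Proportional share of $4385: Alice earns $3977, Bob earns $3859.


Total income = 3977 + 3859 = $7836
Alice: $4385 × 3977/7836 = $2225.52
Bob: $4385 × 3859/7836 = $2159.48
= Alice: $2225.52, Bob: $2159.48

Alice: $2225.52, Bob: $2159.48


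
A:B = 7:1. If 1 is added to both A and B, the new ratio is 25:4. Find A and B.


Let A = 7k, B = 1k.
(7k + 1) / (1k + 1) = 25/4
Cross-multiply: 4(7k + 1) = 25(1k + 1)
28k + 4 = 25k + 25
28k - 25k = 25 - 4
3k = 21
k = 21/3 = 7
A = 7×7 = 49, B = 1×7 = 7
= A = 49, B = 7

A = 49, B = 7


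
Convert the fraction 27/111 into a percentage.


Percentage = (part / whole) × 100
= (27 / 111) × 100
≈ 24.32%

24.32%


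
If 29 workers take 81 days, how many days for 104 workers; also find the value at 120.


Inverse proportion: x × y = constant
k = 29 × 81 = 2349
At x=104: k/104 = 22.59
At x=120: k/120 = 19.58
= 22.59 and 19.58

22.59 and 19.58


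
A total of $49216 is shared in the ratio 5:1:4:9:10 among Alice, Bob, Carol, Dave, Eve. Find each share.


Total parts = 5 + 1 + 4 + 9 + 10 = 29
Alice: 49216 × 5/29 = 8485.52
Bob: 49216 × 1/29 = 1697.10
Carol: 49216 × 4/29 = 6788.41
Dave: 49216 × 9/29 = 15273.93
Eve: 49216 × 10/29 = 16971.03
= Alice: $8485.52, Bob: $1697.10, Carol: $6788.41, Dave: $15273.93, Eve: $16971.03

Alice: $8485.52, Bob: $1697.10, Carol: $6788.41, Dave: $15273.93, Eve: $16971.03


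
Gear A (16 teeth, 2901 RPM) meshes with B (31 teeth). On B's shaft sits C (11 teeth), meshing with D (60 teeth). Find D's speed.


Stage 1: RPM_B = RPM_A × t_A/t_B = 2901 × 16/31 = 46416/31 ≈ 1497.29
B and C share a shaft → RPM_C = RPM_B
Stage 2: RPM_D = RPM_C × t_C/t_D = RPM_A × (t_A×t_C)/(t_B×t_D)
Overall ratio = (16×11)/(31×60) = 176/1860
RPM_D = 2901 × 176/1860 = 510576/1860
≈ 274.50 RPM

274.50 RPM


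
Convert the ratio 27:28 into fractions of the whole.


Total parts = 27 + 28 = 55
First part: 27/55 = 27/55
Second part: 28/55 = 28/55
= 27/55 and 28/55

27/55 and 28/55


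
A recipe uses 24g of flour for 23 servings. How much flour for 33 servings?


Direct proportion: y/x = constant
k = 24/23 ≈ 1.0435
y₂ = k × 33 = 24 × 33 / 23 = 792/23
≈ 34.43

34.43


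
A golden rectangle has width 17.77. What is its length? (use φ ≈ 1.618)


φ = (1 + √5) / 2 ≈ 1.618
Length = width × φ = 17.77 × 1.618 = 28.75186
≈ 28.75

28.75


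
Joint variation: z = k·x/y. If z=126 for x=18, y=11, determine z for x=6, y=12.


z = k·x/y
Solve for k using the known point: k = z·y/x = 126×11/18 = 1386/18 = 77.0000
Now evaluate at x=6, y=12:
z = k × 6 / 12 = (1386 × 6) / (18 × 12) = 8316/216
= 38.5000

38.5000


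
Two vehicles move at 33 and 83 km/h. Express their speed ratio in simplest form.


Ratio = 33:83
GCD = 1
Simplified = 33:83
Time ratio (same distance) = 83:33
Speed ratio = 33:83

33:83


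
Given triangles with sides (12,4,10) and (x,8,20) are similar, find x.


Scale factor = 8/4 = 2
Missing side = 12 × 2
= 24.0

24.0


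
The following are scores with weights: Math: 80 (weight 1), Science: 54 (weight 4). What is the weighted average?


Numerator = 80×1 + 54×4
= 80 + 216
= 296
Total weight = 5
Weighted avg = 296/5
= 59.20

59.20


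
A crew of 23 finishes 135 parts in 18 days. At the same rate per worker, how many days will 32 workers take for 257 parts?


Days ∝ work / workers, so d₂ = d₁ × (m₁/m₂) × (w₂/w₁)
Workers factor (inverse): 23/32 ≈ 0.7188
Work factor (direct): 257/135 ≈ 1.9037
d₂ = 18 × 23/32 × 257/135 = (18 × 23 × 257) / (32 × 135) = 106398/4320
≈ 24.63 days

24.63 days


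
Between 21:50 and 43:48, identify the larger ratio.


21/50 = 0.4200
43/48 = 0.8958
0.4200 < 0.8958, so 21:50 is less
= 43:48

43:48


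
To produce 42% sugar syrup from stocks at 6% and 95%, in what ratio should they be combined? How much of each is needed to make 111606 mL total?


Let x parts of 6% mix with y parts of 95%.
6x + 95y = 42(x + y)
6x + 95y = 42x + 42y
x(6 - 42) = y(42 - 95)
x/y = (95 - 42)/(42 - 6) = 53/36
Simplify: 53:36
Total parts = 89; one part = 111606/89 = 1254.00 mL
6% solution: 53×1254.00 = 66462.00 mL
95% solution: 36×1254.00 = 45144.00 mL
= ratio 53:36; 66462.00 mL and 45144.00 mL

ratio 53:36; 66462.00 mL and 45144.00 mL


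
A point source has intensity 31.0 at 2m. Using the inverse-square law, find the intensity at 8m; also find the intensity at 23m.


I₁d₁² = I₂d₂²
I at 8m = 31.0 × (2/8)² = 31.0 × 4/64 = 124/64 = 1.9375
I at 23m = 31.0 × (2/23)² = 31.0 × 4/529 = 124/529 ≈ 0.2344
= 1.9375 and 0.2344

1.9375 and 0.2344


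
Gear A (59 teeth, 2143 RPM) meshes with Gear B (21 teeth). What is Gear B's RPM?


Gear ratio = 59:21 = 59:21
RPM_B = RPM_A × (teeth_A / teeth_B)
= 2143 × (59/21)
= 6020.8 RPM

6020.8 RPM


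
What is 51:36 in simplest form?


GCD(51, 36) = 3
51/3 : 36/3
= 17:12

17:12


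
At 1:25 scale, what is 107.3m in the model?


Model size = real / scale
= 107.3 / 25
= 4.2920 m

4.2920 m


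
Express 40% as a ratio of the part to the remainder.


40% means 40 parts out of 100; remainder = 60
Part : remainder = 40:60
GCD = 20
= 2:3

2:3


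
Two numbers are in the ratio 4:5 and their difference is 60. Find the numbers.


Let A = 4k, B = 5k.
5k - 4k = 60
1k = 60 → k = 60/1 = 60
A = 4×60 = 240, B = 5×60 = 300
= A = 240, B = 300

A = 240, B = 300


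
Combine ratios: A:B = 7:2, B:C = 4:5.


Match B: multiply A:B by 4 → 28:8
Multiply B:C by 2 → 8:10
Combined: 28:8:10
GCD = 2
= 14:4:5

14:4:5


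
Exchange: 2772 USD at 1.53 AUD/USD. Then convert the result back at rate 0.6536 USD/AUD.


Amount × rate = 2772 × 1.53 = 4241.16 AUD
Round-trip: 4241.16 × 0.6536 = 2772.02 USD
= 4241.16 AUD, then 2772.02 USD

4241.16 AUD, then 2772.02 USD


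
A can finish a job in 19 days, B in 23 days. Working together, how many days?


Rate of A = 1/19 per day
Rate of B = 1/23 per day
Combined rate = 1/19 + 1/23 = 42/437 ≈ 0.0961 per day
Days = 1 / combined rate = 437/42
≈ 10.40 days

10.40 days


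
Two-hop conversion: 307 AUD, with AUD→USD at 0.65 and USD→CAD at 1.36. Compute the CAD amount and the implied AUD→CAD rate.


Step 1: 307 AUD × 0.65 = 199.55 USD
Step 2: 199.55 USD × 1.36 = 271.39 CAD
Implied rate AUD→CAD = 0.65 × 1.36 = 0.8840
= 271.39 CAD; implied rate 0.8840 CAD/AUD

271.39 CAD; implied rate 0.8840 CAD/AUD


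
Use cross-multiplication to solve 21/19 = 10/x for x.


Cross multiply: 21 × x = 19 × 10
21x = 190
x = 190 / 21
= 9.05

9.05


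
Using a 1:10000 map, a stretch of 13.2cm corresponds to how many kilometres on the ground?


Real distance = map distance × scale
= 13.2cm × 10000
= 132000 cm = 1320.0 m
= 1.320 km

1.320 km


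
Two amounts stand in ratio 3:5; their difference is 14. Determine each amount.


Let A = 3k, B = 5k.
5k - 3k = 14
2k = 14 → k = 14/2 = 7
A = 3×7 = 21, B = 5×7 = 35
= A = 21, B = 35

A = 21, B = 35


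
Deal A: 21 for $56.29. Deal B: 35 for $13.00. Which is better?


Deal A: $56.29/21 = $2.6805/unit
Deal B: $13.00/35 = $0.3714/unit
B is cheaper per unit
= Deal B

Deal B


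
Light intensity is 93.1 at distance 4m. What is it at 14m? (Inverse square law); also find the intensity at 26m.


I₁d₁² = I₂d₂²
I at 14m = 93.1 × (4/14)² = 93.1 × 16/196 = 1489.6/196 = 7.6000
I at 26m = 93.1 × (4/26)² = 93.1 × 16/676 = 1489.6/676 ≈ 2.2036
= 7.6000 and 2.2036

7.6000 and 2.2036


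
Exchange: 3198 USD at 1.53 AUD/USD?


Amount × rate = 3198 × 1.53
= 4892.94 AUD

4892.94 AUD


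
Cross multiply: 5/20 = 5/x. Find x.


Cross multiply: 5 × x = 20 × 5
5x = 100
x = 100 / 5
= 20.00

20.00


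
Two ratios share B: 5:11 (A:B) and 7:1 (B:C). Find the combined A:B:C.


Match B: multiply A:B by 7 → 35:77
Multiply B:C by 11 → 77:11
Combined: 35:77:11
GCD = 1
= 35:77:11

35:77:11


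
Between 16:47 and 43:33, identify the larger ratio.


16/47 = 0.3404
43/33 = 1.3030
0.3404 < 1.3030, so 16:47 is less
= 43:33

43:33


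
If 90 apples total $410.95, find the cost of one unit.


Unit rate = total / quantity
= 410.95 / 90
= $4.57 per unit

$4.57 per unit


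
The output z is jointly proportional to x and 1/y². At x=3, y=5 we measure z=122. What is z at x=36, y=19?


z = k·x/y²
Solve for k using the known point: k = z·y²/x = 122×25/3 = 3050/3 ≈ 1016.6667
Now evaluate at x=36, y=19:
z = k × 36 / 361 = (3050 × 36) / (3 × 361) = 109800/1083
≈ 101.3850

101.3850


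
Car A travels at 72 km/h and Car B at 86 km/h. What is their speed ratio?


Ratio = 72:86
GCD = 2
Simplified = 36:43
Time ratio (same distance) = 43:36
Speed ratio = 36:43

36:43


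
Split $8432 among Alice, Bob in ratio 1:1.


Total parts = 1 + 1 = 2
Alice: 8432 × 1/2 = 4216.00
Bob: 8432 × 1/2 = 4216.00
= Alice: $4216.00, Bob: $4216.00

Alice: $4216.00, Bob: $4216.00


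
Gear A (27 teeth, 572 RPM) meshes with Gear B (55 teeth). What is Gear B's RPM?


Gear ratio = 27:55 = 27:55
RPM_B = RPM_A × (teeth_A / teeth_B)
= 572 × (27/55)
= 280.8 RPM

280.8 RPM


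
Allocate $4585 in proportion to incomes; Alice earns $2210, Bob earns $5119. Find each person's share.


Total income = 2210 + 5119 = $7329
Alice: $4585 × 2210/7329 = $1382.57
Bob: $4585 × 5119/7329 = $3202.43
= Alice: $1382.57, Bob: $3202.43

Alice: $1382.57, Bob: $3202.43


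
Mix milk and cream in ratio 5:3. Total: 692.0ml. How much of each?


Total parts = 5 + 3 = 8
milk: 692.0 × 5/8 = 432.5ml
cream: 692.0 × 3/8 = 259.5ml
= 432.5ml and 259.5ml

432.5ml and 259.5ml


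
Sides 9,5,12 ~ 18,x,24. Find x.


Scale factor = 18/9 = 2
Missing side = 5 × 2
= 10.0

10.0


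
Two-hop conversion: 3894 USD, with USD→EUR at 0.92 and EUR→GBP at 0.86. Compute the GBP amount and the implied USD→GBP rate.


Step 1: 3894 USD × 0.92 = 3582.48 EUR
Step 2: 3582.48 EUR × 0.86 = 3080.93 GBP
Implied rate USD→GBP = 0.92 × 0.86 = 0.7912
= 3080.93 GBP; implied rate 0.7912 GBP/USD

3080.93 GBP; implied rate 0.7912 GBP/USD


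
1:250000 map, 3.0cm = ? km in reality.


Real distance = map distance × scale
= 3.0cm × 250000
= 750000 cm = 7500.0 m
= 7.500 km

7.500 km


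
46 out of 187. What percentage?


Percentage = (part / whole) × 100
= (46 / 187) × 100
≈ 24.60%

24.60%


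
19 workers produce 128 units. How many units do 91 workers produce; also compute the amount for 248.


Direct proportion: y/x = constant
k = 128/19 ≈ 6.7368
y at x=91: k × 91 = 128 × 91 / 19 = 11648/19 ≈ 613.05
y at x=248: k × 248 = 128 × 248 / 19 = 31744/19 ≈ 1670.74
= 613.05 and 1670.74

613.05 and 1670.74


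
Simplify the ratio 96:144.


GCD(96, 144) = 48
96/48 : 144/48
= 2:3

2:3


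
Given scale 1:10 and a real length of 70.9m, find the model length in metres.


Model size = real / scale
= 70.9 / 10
= 7.0900 m

7.0900 m


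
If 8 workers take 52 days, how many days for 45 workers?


Inverse proportion: x × y = constant
k = 8 × 52 = 416
y₂ = k / 45 = 416 / 45
= 9.24

9.24


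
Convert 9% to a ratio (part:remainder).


9% means 9 parts out of 100; remainder = 91
Part : remainder = 9:91
GCD = 1
= 9:91

9:91


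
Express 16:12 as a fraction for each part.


Total parts = 16 + 12 = 28
First part: 16/28 = 4/7
Second part: 12/28 = 3/7
= 4/7 and 3/7

4/7 and 3/7


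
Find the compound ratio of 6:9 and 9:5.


Compound ratio = (6×9) : (9×5)
= 54:45
GCD = 9
= 6:5

6:5


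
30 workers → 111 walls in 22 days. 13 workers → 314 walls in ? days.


Days ∝ work / workers, so d₂ = d₁ × (m₁/m₂) × (w₂/w₁)
Workers factor (inverse): 30/13 ≈ 2.3077
Work factor (direct): 314/111 ≈ 2.8288
d₂ = 22 × 30/13 × 314/111 = (22 × 30 × 314) / (13 × 111) = 207240/1443
≈ 143.62 days

143.62 days


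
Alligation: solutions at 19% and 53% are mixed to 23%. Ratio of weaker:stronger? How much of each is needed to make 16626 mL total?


Let x parts of 19% mix with y parts of 53%.
19x + 53y = 23(x + y)
19x + 53y = 23x + 23y
x(19 - 23) = y(23 - 53)
x/y = (53 - 23)/(23 - 19) = 30/4
Simplify: 15:2
Total parts = 17; one part = 16626/17 = 978.00 mL
19% solution: 15×978.00 = 14670.00 mL
53% solution: 2×978.00 = 1956.00 mL
= ratio 15:2; 14670.00 mL and 1956.00 mL

ratio 15:2; 14670.00 mL and 1956.00 mL


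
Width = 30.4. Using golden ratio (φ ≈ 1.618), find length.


φ = (1 + √5) / 2 ≈ 1.618
Length = width × φ = 30.4 × 1.618 = 49.1872
≈ 49.19

49.19


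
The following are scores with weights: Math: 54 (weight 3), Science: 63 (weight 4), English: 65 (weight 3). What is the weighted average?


Numerator = 54×3 + 63×4 + 65×3
= 162 + 252 + 195
= 609
Total weight = 10
Weighted avg = 609/10
= 60.90

60.90


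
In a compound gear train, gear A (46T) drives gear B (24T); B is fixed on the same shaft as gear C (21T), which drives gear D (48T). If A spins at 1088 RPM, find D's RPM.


Stage 1: RPM_B = RPM_A × t_A/t_B = 1088 × 46/24 = 50048/24 ≈ 2085.33
B and C share a shaft → RPM_C = RPM_B
Stage 2: RPM_D = RPM_C × t_C/t_D = RPM_A × (t_A×t_C)/(t_B×t_D)
Overall ratio = (46×21)/(24×48) = 966/1152
RPM_D = 1088 × 966/1152 = 1051008/1152
≈ 912.33 RPM

912.33 RPM


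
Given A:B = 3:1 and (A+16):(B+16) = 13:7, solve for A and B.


Let A = 3k, B = 1k.
(3k + 16) / (1k + 16) = 13/7
Cross-multiply: 7(3k + 16) = 13(1k + 16)
21k + 112 = 13k + 208
21k - 13k = 208 - 112
8k = 96
k = 96/8 = 12
A = 3×12 = 36, B = 1×12 = 12
= A = 36, B = 12

A = 36, B = 12


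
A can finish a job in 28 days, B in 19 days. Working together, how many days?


Rate of A = 1/28 per day
Rate of B = 1/19 per day
Combined rate = 1/28 + 1/19 = 47/532 ≈ 0.0883 per day
Days = 1 / combined rate = 532/47
≈ 11.32 days

11.32 days


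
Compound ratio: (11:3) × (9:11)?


Compound ratio = (11×9) : (3×11)
= 99:33
GCD = 33
= 3:1

3:1


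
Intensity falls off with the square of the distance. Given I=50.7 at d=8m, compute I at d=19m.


I₁d₁² = I₂d₂²
I₂ = I₁ × (d₁/d₂)²
= 50.7 × (8/19)²
= 50.7 × 64/361
= 3244.8/361
≈ 8.9884

8.9884


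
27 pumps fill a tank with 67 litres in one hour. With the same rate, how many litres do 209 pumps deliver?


Direct proportion: y/x = constant
k = 67/27 ≈ 2.4815
y₂ = k × 209 = 67 × 209 / 27 = 14003/27
≈ 518.63

518.63


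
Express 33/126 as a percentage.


Percentage = (part / whole) × 100
= (33 / 126) × 100
≈ 26.19%

26.19%


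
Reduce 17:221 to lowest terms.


GCD(17, 221) = 17
17/17 : 221/17
= 1:13

1:13


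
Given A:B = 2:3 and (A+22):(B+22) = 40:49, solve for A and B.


Let A = 2k, B = 3k.
(2k + 22) / (3k + 22) = 40/49
Cross-multiply: 49(2k + 22) = 40(3k + 22)
98k + 1078 = 120k + 880
98k - 120k = 880 - 1078
-22k = -198
k = -198/-22 = 9
A = 2×9 = 18, B = 3×9 = 27
= A = 18, B = 27

A = 18, B = 27


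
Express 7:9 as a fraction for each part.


Total parts = 7 + 9 = 16
First part: 7/16 = 7/16
Second part: 9/16 = 9/16
= 7/16 and 9/16

7/16 and 9/16


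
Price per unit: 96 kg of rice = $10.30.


Unit rate = total / quantity
= 10.30 / 96
= $0.11 per unit

$0.11 per unit


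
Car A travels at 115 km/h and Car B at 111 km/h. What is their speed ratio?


Ratio = 115:111
GCD = 1
Simplified = 115:111
Time ratio (same distance) = 111:115
Speed ratio = 115:111

115:111


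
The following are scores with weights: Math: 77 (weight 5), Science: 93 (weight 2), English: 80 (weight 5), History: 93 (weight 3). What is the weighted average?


Numerator = 77×5 + 93×2 + 80×5 + 93×3
= 385 + 186 + 400 + 279
= 1250
Total weight = 15
Weighted avg = 1250/15
= 83.33

83.33


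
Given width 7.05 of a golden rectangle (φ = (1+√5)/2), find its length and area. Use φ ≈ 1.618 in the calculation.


φ = (1 + √5) / 2 ≈ 1.618
Length = width × φ = 7.05 × 1.618 = 11.4069
≈ 11.41
Area = width × length = 7.05 × 11.4069 = 80.418645 ≈ 80.42
= Length: 11.41, Area: 80.42

Length: 11.41, Area: 80.42


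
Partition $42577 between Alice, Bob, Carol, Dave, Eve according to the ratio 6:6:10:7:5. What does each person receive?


Total parts = 6 + 6 + 10 + 7 + 5 = 34
Alice: 42577 × 6/34 = 7513.59
Bob: 42577 × 6/34 = 7513.59
Carol: 42577 × 10/34 = 12522.65
Dave: 42577 × 7/34 = 8765.85
Eve: 42577 × 5/34 = 6261.32
= Alice: $7513.59, Bob: $7513.59, Carol: $12522.65, Dave: $8765.85, Eve: $6261.32

Alice: $7513.59, Bob: $7513.59, Carol: $12522.65, Dave: $8765.85, Eve: $6261.32


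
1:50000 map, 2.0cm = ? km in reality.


Real distance = map distance × scale
= 2.0cm × 50000
= 100000 cm = 1000.0 m
= 1.000 km

1.000 km


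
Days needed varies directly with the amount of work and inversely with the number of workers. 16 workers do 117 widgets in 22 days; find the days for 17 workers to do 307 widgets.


Days ∝ work / workers, so d₂ = d₁ × (m₁/m₂) × (w₂/w₁)
Workers factor (inverse): 16/17 ≈ 0.9412
Work factor (direct): 307/117 ≈ 2.6239
d₂ = 22 × 16/17 × 307/117 = (22 × 16 × 307) / (17 × 117) = 108064/1989
≈ 54.33 days

54.33 days


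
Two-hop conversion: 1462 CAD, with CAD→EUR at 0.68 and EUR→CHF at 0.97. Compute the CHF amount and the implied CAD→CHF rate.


Step 1: 1462 CAD × 0.68 = 994.16 EUR
Step 2: 994.16 EUR × 0.97 = 964.34 CHF
Implied rate CAD→CHF = 0.68 × 0.97 = 0.6596
= 964.34 CHF; implied rate 0.6596 CHF/CAD

964.34 CHF; implied rate 0.6596 CHF/CAD


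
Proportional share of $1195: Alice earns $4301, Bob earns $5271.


Total income = 4301 + 5271 = $9572
Alice: $1195 × 4301/9572 = $536.95
Bob: $1195 × 5271/9572 = $658.05
= Alice: $536.95, Bob: $658.05

Alice: $536.95, Bob: $658.05


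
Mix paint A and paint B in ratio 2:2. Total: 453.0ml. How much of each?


Total parts = 2 + 2 = 4
paint A: 453.0 × 2/4 = 226.5ml
paint B: 453.0 × 2/4 = 226.5ml
= 226.5ml and 226.5ml

226.5ml and 226.5ml


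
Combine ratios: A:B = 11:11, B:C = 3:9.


Match B: multiply A:B by 3 → 33:33
Multiply B:C by 11 → 33:99
Combined: 33:33:99
GCD = 33
= 1:1:3

1:1:3


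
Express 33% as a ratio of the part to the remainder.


33% means 33 parts out of 100; remainder = 67
Part : remainder = 33:67
GCD = 1
= 33:67

33:67


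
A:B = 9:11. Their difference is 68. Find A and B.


Let A = 9k, B = 11k.
11k - 9k = 68
2k = 68 → k = 68/2 = 34
A = 9×34 = 306, B = 11×34 = 374
= A = 306, B = 374

A = 306, B = 374


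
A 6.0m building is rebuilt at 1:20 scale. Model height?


Model size = real / scale
= 6.0 / 20
= 0.3000 m

0.3000 m


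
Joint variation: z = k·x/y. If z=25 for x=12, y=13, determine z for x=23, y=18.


z = k·x/y
Solve for k using the known point: k = z·y/x = 25×13/12 = 325/12 ≈ 27.0833
Now evaluate at x=23, y=18:
z = k × 23 / 18 = (325 × 23) / (12 × 18) = 7475/216
≈ 34.6065

34.6065


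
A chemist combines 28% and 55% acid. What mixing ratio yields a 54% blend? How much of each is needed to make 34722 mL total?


Let x parts of 28% mix with y parts of 55%.
28x + 55y = 54(x + y)
28x + 55y = 54x + 54y
x(28 - 54) = y(54 - 55)
x/y = (55 - 54)/(54 - 28) = 1/26
Simplify: 1:26
Total parts = 27; one part = 34722/27 = 1286.00 mL
28% solution: 1×1286.00 = 1286.00 mL
55% solution: 26×1286.00 = 33436.00 mL
= ratio 1:26; 1286.00 mL and 33436.00 mL

ratio 1:26; 1286.00 mL and 33436.00 mL


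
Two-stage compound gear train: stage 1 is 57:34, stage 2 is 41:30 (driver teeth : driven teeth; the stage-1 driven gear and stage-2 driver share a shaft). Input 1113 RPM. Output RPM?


Stage 1: RPM_B = RPM_A × t_A/t_B = 1113 × 57/34 = 63441/34 ≈ 1865.91
B and C share a shaft → RPM_C = RPM_B
Stage 2: RPM_D = RPM_C × t_C/t_D = RPM_A × (t_A×t_C)/(t_B×t_D)
Overall ratio = (57×41)/(34×30) = 2337/1020
RPM_D = 1113 × 2337/1020 = 2601081/1020
≈ 2550.08 RPM

2550.08 RPM


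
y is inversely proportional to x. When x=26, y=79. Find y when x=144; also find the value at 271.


Inverse proportion: x × y = constant
k = 26 × 79 = 2054
At x=144: k/144 = 14.26
At x=271: k/271 = 7.58
= 14.26 and 7.58

14.26 and 7.58


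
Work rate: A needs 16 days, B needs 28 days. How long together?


Rate of A = 1/16 per day
Rate of B = 1/28 per day
Combined rate = 1/16 + 1/28 = 44/448 ≈ 0.0982 per day
Days = 1 / combined rate = 448/44
≈ 10.18 days

10.18 days


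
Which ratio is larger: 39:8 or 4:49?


39/8 = 4.8750
4/49 = 0.0816
4.8750 > 0.0816, so 39:8 is greater
= 39:8

39:8


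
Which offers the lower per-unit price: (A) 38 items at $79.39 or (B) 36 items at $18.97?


Deal A: $79.39/38 = $2.0892/unit
Deal B: $18.97/36 = $0.5269/unit
B is cheaper per unit
= Deal B

Deal B


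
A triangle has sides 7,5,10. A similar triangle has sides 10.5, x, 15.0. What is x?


Scale factor = 10.5/7 = 1.5
Missing side = 5 × 1.5
= 7.5

7.5


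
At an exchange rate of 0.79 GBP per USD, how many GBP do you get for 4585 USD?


Amount × rate = 4585 × 0.79
= 3622.15 GBP

3622.15 GBP


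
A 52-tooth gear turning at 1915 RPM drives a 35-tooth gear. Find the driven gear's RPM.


Gear ratio = 52:35 = 52:35
RPM_B = RPM_A × (teeth_A / teeth_B)
= 1915 × (52/35)
= 2845.1 RPM

2845.1 RPM


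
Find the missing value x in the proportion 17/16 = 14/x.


Cross multiply: 17 × x = 16 × 14
17x = 224
x = 224 / 17
= 13.18

13.18
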